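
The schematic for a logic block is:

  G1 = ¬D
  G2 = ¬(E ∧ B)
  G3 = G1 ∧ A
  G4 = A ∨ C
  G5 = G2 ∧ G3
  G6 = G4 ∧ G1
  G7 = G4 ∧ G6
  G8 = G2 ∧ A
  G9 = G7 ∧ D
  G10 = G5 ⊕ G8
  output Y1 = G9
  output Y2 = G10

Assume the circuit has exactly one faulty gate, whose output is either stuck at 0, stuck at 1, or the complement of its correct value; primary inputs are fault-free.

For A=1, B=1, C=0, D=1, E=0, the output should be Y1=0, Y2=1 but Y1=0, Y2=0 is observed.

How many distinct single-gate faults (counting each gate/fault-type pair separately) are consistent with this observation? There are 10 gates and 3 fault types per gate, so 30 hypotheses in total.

Fault-free: G1=0, G2=1, G3=0, G4=1, G5=0, G6=0, G7=0, G8=1, G9=0, G10=1 → Y1=0, Y2=1. Observed Y1=0, Y2=0.
  G1: none of the 3 fault types match ✗
  G2: stuck-at-0, inverted output ✓; others ✗
  G3: stuck-at-1, inverted output ✓; others ✗
  G4: none of the 3 fault types match ✗
  G5: stuck-at-1, inverted output ✓; others ✗
  G6: none of the 3 fault types match ✗
  G7: none of the 3 fault types match ✗
  G8: stuck-at-0, inverted output ✓; others ✗
  G9: none of the 3 fault types match ✗
  G10: stuck-at-0, inverted output ✓; others ✗
Consistent faults: {G2 stuck-at-0, G2 inverted output, G3 stuck-at-1, G3 inverted output, G5 stuck-at-1, G5 inverted output, G8 stuck-at-0, G8 inverted output, G10 stuck-at-0, G10 inverted output} — 10 in all.

10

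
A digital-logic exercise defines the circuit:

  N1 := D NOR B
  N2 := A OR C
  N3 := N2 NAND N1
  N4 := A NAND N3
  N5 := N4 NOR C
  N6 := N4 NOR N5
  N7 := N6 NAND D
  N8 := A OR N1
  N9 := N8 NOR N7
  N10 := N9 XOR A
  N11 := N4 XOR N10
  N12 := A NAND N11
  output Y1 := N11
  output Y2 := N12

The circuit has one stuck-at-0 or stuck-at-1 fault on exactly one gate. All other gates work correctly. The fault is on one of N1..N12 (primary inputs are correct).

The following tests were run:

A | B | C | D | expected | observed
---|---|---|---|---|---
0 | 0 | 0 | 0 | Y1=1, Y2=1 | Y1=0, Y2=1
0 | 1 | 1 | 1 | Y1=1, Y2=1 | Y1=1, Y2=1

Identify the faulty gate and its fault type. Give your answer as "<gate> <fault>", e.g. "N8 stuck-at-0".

Fault-free values for test 1 (A=0, B=0, C=0, D=0): N1=1, N2=0, N3=1, N4=1, N5=0, N6=0, N7=1, N8=1, N9=0, N10=0, N11=1, N12=1, giving Y1=1, Y2=1. Observed Y1=0, Y2=1.
Test 1: faults giving observed Y1=0, Y2=1 are {N4 stuck-at-0, N9 stuck-at-1, N10 stuck-at-1, N11 stuck-at-0}.
Test 2 (A=0, B=1, C=1, D=1): fault-free N1=0, N2=1, N3=1, N4=1, N5=0, N6=0, N7=1, N8=0, N9=0, N10=0, N11=1, N12=1 → Y1=1, Y2=1; observed Y1=1, Y2=1. Eliminates N9 stuck-at-1, N10 stuck-at-1, N11 stuck-at-0.
Only N4 stuck-at-0 is consistent with every test.

N4 stuck-at-0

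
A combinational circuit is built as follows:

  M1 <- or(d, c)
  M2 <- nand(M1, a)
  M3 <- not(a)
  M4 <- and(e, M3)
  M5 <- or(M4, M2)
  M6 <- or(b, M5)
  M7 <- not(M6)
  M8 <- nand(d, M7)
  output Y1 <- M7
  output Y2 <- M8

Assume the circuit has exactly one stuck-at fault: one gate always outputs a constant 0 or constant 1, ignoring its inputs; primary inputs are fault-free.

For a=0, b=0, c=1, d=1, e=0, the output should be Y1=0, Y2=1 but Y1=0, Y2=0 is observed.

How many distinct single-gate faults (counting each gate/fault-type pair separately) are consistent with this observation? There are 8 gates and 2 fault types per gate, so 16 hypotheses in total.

1

Fault-free: M1=1, M2=1, M3=1, M4=0, M5=1, M6=1, M7=0, M8=1 → Y1=0, Y2=1. Observed Y1=0, Y2=0.
  M1: none of the 2 fault types match ✗
  M2: none of the 2 fault types match ✗
  M3: none of the 2 fault types match ✗
  M4: none of the 2 fault types match ✗
  M5: none of the 2 fault types match ✗
  M6: none of the 2 fault types match ✗
  M7: none of the 2 fault types match ✗
  M8: stuck-at-0 ✓; others ✗
Consistent faults: {M8 stuck-at-0} — 1 in all.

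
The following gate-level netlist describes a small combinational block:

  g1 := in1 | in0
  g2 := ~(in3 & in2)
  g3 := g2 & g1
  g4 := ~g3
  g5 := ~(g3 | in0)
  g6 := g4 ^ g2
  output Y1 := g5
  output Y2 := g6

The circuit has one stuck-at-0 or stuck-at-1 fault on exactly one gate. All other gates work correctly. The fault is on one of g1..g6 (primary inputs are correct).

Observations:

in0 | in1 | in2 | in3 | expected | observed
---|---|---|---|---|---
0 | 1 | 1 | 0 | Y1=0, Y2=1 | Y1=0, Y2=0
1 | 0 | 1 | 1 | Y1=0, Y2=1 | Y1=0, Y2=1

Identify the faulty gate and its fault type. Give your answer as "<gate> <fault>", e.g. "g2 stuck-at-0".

Fault-free values for test 1 (in0=0, in1=1, in2=1, in3=0): g1=1, g2=1, g3=1, g4=0, g5=0, g6=1, giving Y1=0, Y2=1. Observed Y1=0, Y2=0.
Test 1: faults giving observed Y1=0, Y2=0 are {g4 stuck-at-1, g6 stuck-at-0}.
Test 2 (in0=1, in1=0, in2=1, in3=1): fault-free g1=1, g2=0, g3=0, g4=1, g5=0, g6=1 → Y1=0, Y2=1; observed Y1=0, Y2=1. Eliminates g6 stuck-at-0.
Only g4 stuck-at-1 is consistent with every test.

g4 stuck-at-1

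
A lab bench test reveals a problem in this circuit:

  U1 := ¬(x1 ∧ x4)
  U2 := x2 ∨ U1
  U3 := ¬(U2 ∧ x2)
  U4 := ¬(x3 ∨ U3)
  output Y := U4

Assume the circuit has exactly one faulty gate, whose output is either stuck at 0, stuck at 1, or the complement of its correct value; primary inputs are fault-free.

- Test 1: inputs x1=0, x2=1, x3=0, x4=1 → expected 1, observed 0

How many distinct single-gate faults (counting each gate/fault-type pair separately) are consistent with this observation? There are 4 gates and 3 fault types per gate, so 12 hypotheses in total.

Fault-free: U1=1, U2=1, U3=0, U4=1 → 1. Observed 0.
  U1 stuck-at-0: output 1 ✗
  U1 stuck-at-1: output 1 ✗
  U1 inverted output: output 1 ✗
  U2 stuck-at-0: output 0 ✓
  U2 stuck-at-1: output 1 ✗
  U2 inverted output: output 0 ✓
  U3 stuck-at-0: output 1 ✗
  U3 stuck-at-1: output 0 ✓
  U3 inverted output: output 0 ✓
  U4 stuck-at-0: output 0 ✓
  U4 stuck-at-1: output 1 ✗
  U4 inverted output: output 0 ✓
Consistent faults: {U2 stuck-at-0, U2 inverted output, U3 stuck-at-1, U3 inverted output, U4 stuck-at-0, U4 inverted output} — 6 in all.

6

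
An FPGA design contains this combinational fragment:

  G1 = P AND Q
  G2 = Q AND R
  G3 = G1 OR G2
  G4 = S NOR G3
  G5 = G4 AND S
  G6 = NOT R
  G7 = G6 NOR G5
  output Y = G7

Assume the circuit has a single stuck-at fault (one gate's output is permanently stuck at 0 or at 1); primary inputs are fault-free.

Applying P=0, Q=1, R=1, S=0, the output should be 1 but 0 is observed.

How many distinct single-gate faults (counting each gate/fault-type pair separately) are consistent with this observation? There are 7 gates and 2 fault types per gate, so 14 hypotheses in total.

3

Fault-free: G1=0, G2=1, G3=1, G4=0, G5=0, G6=0, G7=1 → 1. Observed 0.
  G1 stuck-at-0: output 1 ✗
  G1 stuck-at-1: output 1 ✗
  G2 stuck-at-0: output 1 ✗
  G2 stuck-at-1: output 1 ✗
  G3 stuck-at-0: output 1 ✗
  G3 stuck-at-1: output 1 ✗
  G4 stuck-at-0: output 1 ✗
  G4 stuck-at-1: output 1 ✗
  G5 stuck-at-0: output 1 ✗
  G5 stuck-at-1: output 0 ✓
  G6 stuck-at-0: output 1 ✗
  G6 stuck-at-1: output 0 ✓
  G7 stuck-at-0: output 0 ✓
  G7 stuck-at-1: output 1 ✗
Consistent faults: {G5 stuck-at-1, G6 stuck-at-1, G7 stuck-at-0} — 3 in all.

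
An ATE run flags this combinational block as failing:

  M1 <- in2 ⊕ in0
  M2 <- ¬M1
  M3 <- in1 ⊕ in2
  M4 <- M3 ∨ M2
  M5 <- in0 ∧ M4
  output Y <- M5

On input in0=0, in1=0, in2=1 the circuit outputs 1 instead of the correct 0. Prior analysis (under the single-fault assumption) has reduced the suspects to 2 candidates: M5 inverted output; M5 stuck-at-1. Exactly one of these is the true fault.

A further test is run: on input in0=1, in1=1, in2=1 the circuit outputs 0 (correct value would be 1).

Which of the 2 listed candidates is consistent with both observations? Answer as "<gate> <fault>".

M5 inverted output

Evaluate each candidate on input in0=1, in1=1, in2=1:
  M5 inverted output: M1=0, M2=1, M3=0, M4=1, M5=0 [inverted output] → 0 — matches
  M5 stuck-at-1: M1=0, M2=1, M3=0, M4=1, M5=1 [stuck-at-1] → 1 — eliminated
Only M5 inverted output reproduces the observed 0.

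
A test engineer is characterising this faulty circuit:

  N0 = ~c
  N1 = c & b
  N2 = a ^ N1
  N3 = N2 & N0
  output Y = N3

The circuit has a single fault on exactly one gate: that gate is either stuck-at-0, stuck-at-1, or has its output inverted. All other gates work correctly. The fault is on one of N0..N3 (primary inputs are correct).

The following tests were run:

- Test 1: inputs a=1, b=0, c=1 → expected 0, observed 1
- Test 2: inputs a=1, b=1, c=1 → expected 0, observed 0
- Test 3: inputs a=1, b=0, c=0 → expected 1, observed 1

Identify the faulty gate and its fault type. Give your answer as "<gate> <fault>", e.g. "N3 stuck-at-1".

N0 stuck-at-1

Fault-free values for test 1 (a=1, b=0, c=1): N0=0, N1=0, N2=1, N3=0, giving Y=0. Observed 1.
Test 1: faults giving observed 1 are {N0 stuck-at-1, N0 inverted output, N3 stuck-at-1, N3 inverted output}.
Test 2 (a=1, b=1, c=1): fault-free N0=0, N1=1, N2=0, N3=0 → 0; observed 0. Eliminates N3 stuck-at-1, N3 inverted output.
Test 3 (a=1, b=0, c=0): fault-free N0=1, N1=0, N2=1, N3=1 → 1; observed 1. Eliminates N0 inverted output.
Only N0 stuck-at-1 is consistent with every test.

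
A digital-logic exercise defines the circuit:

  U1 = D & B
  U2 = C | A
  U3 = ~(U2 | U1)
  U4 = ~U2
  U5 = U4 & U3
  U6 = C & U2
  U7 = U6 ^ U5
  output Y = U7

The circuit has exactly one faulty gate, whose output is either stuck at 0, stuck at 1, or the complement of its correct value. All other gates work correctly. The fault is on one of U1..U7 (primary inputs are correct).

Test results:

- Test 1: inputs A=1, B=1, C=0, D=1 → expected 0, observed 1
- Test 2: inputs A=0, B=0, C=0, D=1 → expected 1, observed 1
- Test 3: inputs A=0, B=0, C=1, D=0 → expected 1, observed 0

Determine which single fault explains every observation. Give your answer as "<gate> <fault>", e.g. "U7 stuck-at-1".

U5 stuck-at-1

Fault-free values for test 1 (A=1, B=1, C=0, D=1): U1=1, U2=1, U3=0, U4=0, U5=0, U6=0, U7=0, giving Y=0. Observed 1.
Test 1: faults giving observed 1 are {U5 stuck-at-1, U5 inverted output, U6 stuck-at-1, U6 inverted output, U7 stuck-at-1, U7 inverted output}.
Test 2 (A=0, B=0, C=0, D=1): fault-free U1=0, U2=0, U3=1, U4=1, U5=1, U6=0, U7=1 → 1; observed 1. Eliminates U5 inverted output, U6 stuck-at-1, U6 inverted output, U7 inverted output.
Test 3 (A=0, B=0, C=1, D=0): fault-free U1=0, U2=1, U3=0, U4=0, U5=0, U6=1, U7=1 → 1; observed 0. Eliminates U7 stuck-at-1.
Only U5 stuck-at-1 is consistent with every test.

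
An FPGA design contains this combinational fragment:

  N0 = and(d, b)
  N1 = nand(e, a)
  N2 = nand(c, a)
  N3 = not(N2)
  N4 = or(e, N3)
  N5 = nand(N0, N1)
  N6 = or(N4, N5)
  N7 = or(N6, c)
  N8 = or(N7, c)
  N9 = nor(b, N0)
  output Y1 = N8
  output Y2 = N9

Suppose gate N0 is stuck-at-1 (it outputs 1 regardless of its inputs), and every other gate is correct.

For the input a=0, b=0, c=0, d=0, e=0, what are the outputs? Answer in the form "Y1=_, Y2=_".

Y1=0, Y2=0

Propagate with N0 forced: N0=1 [stuck-at-1], N1=1, N2=1, N3=0, N4=0, N5=0, N6=0, N7=0, N8=0, N9=0.
So the outputs are Y1=0, Y2=0. (Without the fault they would be Y1=1, Y2=1.)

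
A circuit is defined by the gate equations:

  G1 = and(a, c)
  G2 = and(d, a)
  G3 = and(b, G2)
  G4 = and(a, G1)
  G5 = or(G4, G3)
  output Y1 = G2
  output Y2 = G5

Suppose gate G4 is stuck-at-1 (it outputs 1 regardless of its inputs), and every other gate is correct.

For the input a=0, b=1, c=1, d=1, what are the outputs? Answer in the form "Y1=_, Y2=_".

Y1=0, Y2=1

Propagate with G4 forced: G1=0, G2=0, G3=0, G4=1 [stuck-at-1], G5=1.
So the outputs are Y1=0, Y2=1. (Without the fault they would be Y1=0, Y2=0.)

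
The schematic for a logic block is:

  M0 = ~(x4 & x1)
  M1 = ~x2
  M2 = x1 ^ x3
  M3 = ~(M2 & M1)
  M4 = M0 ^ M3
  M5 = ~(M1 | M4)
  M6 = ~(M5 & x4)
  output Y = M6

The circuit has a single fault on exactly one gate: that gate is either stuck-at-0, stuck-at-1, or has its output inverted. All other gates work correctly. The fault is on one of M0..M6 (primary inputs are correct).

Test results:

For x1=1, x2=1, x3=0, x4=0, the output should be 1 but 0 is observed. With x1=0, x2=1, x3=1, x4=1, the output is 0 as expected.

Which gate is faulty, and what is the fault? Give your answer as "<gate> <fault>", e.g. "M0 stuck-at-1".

M6 stuck-at-0

Fault-free values for test 1 (x1=1, x2=1, x3=0, x4=0): M0=1, M1=0, M2=1, M3=1, M4=0, M5=1, M6=1, giving Y=1. Observed 0.
Test 1: faults giving observed 0 are {M6 stuck-at-0, M6 inverted output}.
Test 2 (x1=0, x2=1, x3=1, x4=1): fault-free M0=1, M1=0, M2=1, M3=1, M4=0, M5=1, M6=0 → 0; observed 0. Eliminates M6 inverted output.
Only M6 stuck-at-0 is consistent with every test.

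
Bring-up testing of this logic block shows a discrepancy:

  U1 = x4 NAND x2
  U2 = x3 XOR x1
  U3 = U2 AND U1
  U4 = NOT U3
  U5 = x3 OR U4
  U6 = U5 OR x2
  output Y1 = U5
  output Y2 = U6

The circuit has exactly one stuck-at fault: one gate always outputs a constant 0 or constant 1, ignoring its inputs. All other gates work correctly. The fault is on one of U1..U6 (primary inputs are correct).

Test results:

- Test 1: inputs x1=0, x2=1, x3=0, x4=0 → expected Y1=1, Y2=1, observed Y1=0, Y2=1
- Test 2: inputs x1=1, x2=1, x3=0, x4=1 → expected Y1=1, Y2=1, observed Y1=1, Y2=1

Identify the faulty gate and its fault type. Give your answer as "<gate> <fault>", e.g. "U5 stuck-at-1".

Fault-free values for test 1 (x1=0, x2=1, x3=0, x4=0): U1=1, U2=0, U3=0, U4=1, U5=1, U6=1, giving Y1=1, Y2=1. Observed Y1=0, Y2=1.
Test 1: faults giving observed Y1=0, Y2=1 are {U2 stuck-at-1, U3 stuck-at-1, U4 stuck-at-0, U5 stuck-at-0}.
Test 2 (x1=1, x2=1, x3=0, x4=1): fault-free U1=0, U2=1, U3=0, U4=1, U5=1, U6=1 → Y1=1, Y2=1; observed Y1=1, Y2=1. Eliminates U3 stuck-at-1, U4 stuck-at-0, U5 stuck-at-0.
Only U2 stuck-at-1 is consistent with every test.

U2 stuck-at-1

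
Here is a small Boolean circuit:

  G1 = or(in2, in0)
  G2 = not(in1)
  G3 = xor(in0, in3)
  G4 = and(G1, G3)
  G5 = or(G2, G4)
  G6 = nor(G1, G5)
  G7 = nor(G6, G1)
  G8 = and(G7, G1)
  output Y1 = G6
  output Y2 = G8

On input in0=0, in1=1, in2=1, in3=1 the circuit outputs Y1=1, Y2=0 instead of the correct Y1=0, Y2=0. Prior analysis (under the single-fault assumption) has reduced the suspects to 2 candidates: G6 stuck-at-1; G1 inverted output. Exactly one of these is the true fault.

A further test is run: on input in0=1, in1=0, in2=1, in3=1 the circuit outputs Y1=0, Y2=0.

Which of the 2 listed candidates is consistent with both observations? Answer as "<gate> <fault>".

G1 inverted output

Evaluate each candidate on input in0=1, in1=0, in2=1, in3=1:
  G6 stuck-at-1: G1=1, G2=1, G3=0, G4=0, G5=1, G6=1 [stuck-at-1], G7=0, G8=0 → Y1=1, Y2=0 — eliminated
  G1 inverted output: G1=0 [inverted output], G2=1, G3=0, G4=0, G5=1, G6=0, G7=1, G8=0 → Y1=0, Y2=0 — matches
Only G1 inverted output reproduces the observed Y1=0, Y2=0.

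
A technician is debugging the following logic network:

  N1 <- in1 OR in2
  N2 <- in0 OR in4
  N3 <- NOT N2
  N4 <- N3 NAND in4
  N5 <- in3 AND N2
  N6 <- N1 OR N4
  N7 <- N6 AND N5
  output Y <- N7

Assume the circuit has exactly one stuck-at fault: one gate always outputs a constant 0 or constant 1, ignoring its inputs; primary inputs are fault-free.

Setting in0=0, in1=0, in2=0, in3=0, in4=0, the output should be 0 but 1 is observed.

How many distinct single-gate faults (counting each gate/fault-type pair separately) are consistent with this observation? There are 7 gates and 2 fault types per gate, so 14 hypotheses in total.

Fault-free: N1=0, N2=0, N3=1, N4=1, N5=0, N6=1, N7=0 → 0. Observed 1.
  N1 stuck-at-0: output 0 ✗
  N1 stuck-at-1: output 0 ✗
  N2 stuck-at-0: output 0 ✗
  N2 stuck-at-1: output 0 ✗
  N3 stuck-at-0: output 0 ✗
  N3 stuck-at-1: output 0 ✗
  N4 stuck-at-0: output 0 ✗
  N4 stuck-at-1: output 0 ✗
  N5 stuck-at-0: output 0 ✗
  N5 stuck-at-1: output 1 ✓
  N6 stuck-at-0: output 0 ✗
  N6 stuck-at-1: output 0 ✗
  N7 stuck-at-0: output 0 ✗
  N7 stuck-at-1: output 1 ✓
Consistent faults: {N5 stuck-at-1, N7 stuck-at-1} — 2 in all.

2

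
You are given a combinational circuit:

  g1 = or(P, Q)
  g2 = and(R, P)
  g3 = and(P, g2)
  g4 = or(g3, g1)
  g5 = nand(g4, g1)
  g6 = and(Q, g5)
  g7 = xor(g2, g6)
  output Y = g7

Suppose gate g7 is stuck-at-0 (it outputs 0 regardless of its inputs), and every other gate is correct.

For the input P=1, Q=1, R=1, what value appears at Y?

Propagate with g7 forced: g1=1, g2=1, g3=1, g4=1, g5=0, g6=0, g7=0 [stuck-at-0].
So Y = 0. (Without the fault it would be 1.)

0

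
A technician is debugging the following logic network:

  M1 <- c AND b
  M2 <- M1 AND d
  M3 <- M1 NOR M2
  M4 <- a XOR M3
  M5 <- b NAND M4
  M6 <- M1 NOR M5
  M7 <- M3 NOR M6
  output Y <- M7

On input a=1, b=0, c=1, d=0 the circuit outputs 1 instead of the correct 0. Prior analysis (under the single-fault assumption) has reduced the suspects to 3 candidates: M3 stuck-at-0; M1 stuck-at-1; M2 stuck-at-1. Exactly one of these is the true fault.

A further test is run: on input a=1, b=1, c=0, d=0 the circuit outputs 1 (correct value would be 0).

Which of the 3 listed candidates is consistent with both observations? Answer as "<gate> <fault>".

M1 stuck-at-1

Evaluate each candidate on input a=1, b=1, c=0, d=0:
  M3 stuck-at-0: M1=0, M2=0, M3=0 [stuck-at-0], M4=1, M5=0, M6=1, M7=0 → 0 — eliminated
  M1 stuck-at-1: M1=1 [stuck-at-1], M2=0, M3=0, M4=1, M5=0, M6=0, M7=1 → 1 — matches
  M2 stuck-at-1: M1=0, M2=1 [stuck-at-1], M3=0, M4=1, M5=0, M6=1, M7=0 → 0 — eliminated
Only M1 stuck-at-1 reproduces the observed 1.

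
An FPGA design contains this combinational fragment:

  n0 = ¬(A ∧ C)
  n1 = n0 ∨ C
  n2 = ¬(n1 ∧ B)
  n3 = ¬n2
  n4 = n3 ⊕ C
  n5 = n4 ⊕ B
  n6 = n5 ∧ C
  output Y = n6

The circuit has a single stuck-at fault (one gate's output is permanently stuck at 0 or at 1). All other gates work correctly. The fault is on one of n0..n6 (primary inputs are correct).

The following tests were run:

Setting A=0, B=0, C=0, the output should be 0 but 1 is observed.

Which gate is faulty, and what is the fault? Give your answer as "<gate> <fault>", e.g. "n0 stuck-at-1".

Fault-free values for test 1 (A=0, B=0, C=0): n0=1, n1=1, n2=1, n3=0, n4=0, n5=0, n6=0, giving Y=0. Observed 1.
Test 1: faults giving observed 1 are {n6 stuck-at-1}.
Only n6 stuck-at-1 is consistent with every test.

n6 stuck-at-1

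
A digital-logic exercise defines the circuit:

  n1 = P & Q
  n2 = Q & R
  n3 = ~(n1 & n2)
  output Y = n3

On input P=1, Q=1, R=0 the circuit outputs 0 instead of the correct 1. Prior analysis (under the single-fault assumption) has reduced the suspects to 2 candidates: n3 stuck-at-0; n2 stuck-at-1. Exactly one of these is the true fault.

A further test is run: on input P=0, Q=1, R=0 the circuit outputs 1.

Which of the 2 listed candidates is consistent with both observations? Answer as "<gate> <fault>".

Evaluate each candidate on input P=0, Q=1, R=0:
  n3 stuck-at-0: n1=0, n2=0, n3=0 [stuck-at-0] → 0 — eliminated
  n2 stuck-at-1: n1=0, n2=1 [stuck-at-1], n3=1 → 1 — matches
Only n2 stuck-at-1 reproduces the observed 1.

n2 stuck-at-1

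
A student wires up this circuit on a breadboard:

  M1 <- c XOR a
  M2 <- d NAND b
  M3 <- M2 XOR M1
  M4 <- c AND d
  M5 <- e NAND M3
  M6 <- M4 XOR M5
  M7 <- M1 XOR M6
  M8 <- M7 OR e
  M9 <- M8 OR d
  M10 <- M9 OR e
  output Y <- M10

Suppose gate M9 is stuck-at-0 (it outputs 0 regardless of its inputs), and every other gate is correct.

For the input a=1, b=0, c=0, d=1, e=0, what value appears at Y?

Propagate with M9 forced: M1=1, M2=1, M3=0, M4=0, M5=1, M6=1, M7=0, M8=0, M9=0 [stuck-at-0], M10=0.
So Y = 0. (Without the fault it would be 1.)

0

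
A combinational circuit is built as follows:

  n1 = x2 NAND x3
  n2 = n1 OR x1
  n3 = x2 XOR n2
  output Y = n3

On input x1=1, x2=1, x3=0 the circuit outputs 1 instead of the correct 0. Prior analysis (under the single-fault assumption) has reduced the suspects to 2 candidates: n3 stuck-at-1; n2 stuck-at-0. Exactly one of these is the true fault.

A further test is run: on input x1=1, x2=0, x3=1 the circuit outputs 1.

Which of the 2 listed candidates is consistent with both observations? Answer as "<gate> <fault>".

Evaluate each candidate on input x1=1, x2=0, x3=1:
  n3 stuck-at-1: n1=1, n2=1, n3=1 [stuck-at-1] → 1 — matches
  n2 stuck-at-0: n1=1, n2=0 [stuck-at-0], n3=0 → 0 — eliminated
Only n3 stuck-at-1 reproduces the observed 1.

n3 stuck-at-1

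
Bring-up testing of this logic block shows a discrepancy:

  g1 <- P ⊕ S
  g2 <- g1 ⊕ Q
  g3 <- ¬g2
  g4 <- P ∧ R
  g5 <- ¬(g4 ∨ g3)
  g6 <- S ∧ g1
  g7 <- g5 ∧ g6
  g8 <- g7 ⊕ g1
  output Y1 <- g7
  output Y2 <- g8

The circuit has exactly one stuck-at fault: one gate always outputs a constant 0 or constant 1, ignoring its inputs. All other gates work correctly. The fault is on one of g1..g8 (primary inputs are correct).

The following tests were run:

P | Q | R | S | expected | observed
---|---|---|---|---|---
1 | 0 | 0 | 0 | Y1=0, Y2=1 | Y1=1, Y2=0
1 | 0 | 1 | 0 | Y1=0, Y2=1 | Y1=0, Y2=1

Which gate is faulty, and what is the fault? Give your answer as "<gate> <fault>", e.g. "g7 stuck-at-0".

Fault-free values for test 1 (P=1, Q=0, R=0, S=0): g1=1, g2=1, g3=0, g4=0, g5=1, g6=0, g7=0, g8=1, giving Y1=0, Y2=1. Observed Y1=1, Y2=0.
Test 1: faults giving observed Y1=1, Y2=0 are {g6 stuck-at-1, g7 stuck-at-1}.
Test 2 (P=1, Q=0, R=1, S=0): fault-free g1=1, g2=1, g3=0, g4=1, g5=0, g6=0, g7=0, g8=1 → Y1=0, Y2=1; observed Y1=0, Y2=1. Eliminates g7 stuck-at-1.
Only g6 stuck-at-1 is consistent with every test.

g6 stuck-at-1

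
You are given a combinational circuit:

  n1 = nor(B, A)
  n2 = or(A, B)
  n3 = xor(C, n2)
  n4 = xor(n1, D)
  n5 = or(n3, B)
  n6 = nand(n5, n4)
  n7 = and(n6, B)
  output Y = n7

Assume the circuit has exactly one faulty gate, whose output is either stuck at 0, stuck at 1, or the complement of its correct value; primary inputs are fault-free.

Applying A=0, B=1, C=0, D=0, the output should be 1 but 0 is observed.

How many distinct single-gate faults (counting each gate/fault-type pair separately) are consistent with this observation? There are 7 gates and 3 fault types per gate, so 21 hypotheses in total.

Fault-free: n1=0, n2=1, n3=1, n4=0, n5=1, n6=1, n7=1 → 1. Observed 0.
  n1: stuck-at-1, inverted output ✓; others ✗
  n2: none of the 3 fault types match ✗
  n3: none of the 3 fault types match ✗
  n4: stuck-at-1, inverted output ✓; others ✗
  n5: none of the 3 fault types match ✗
  n6: stuck-at-0, inverted output ✓; others ✗
  n7: stuck-at-0, inverted output ✓; others ✗
Consistent faults: {n1 stuck-at-1, n1 inverted output, n4 stuck-at-1, n4 inverted output, n6 stuck-at-0, n6 inverted output, n7 stuck-at-0, n7 inverted output} — 8 in all.

8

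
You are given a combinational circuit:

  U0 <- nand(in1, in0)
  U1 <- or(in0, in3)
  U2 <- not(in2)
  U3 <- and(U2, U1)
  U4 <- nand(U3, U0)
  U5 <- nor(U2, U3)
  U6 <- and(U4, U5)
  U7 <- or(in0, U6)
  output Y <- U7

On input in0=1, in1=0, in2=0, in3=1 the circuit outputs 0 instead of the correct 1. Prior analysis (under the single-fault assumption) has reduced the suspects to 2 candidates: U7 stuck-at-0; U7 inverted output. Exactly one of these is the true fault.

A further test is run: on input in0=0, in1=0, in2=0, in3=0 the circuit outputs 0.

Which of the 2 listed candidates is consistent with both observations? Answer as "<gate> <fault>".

U7 stuck-at-0

Evaluate each candidate on input in0=0, in1=0, in2=0, in3=0:
  U7 stuck-at-0: U0=1, U1=0, U2=1, U3=0, U4=1, U5=0, U6=0, U7=0 [stuck-at-0] → 0 — matches
  U7 inverted output: U0=1, U1=0, U2=1, U3=0, U4=1, U5=0, U6=0, U7=1 [inverted output] → 1 — eliminated
Only U7 stuck-at-0 reproduces the observed 0.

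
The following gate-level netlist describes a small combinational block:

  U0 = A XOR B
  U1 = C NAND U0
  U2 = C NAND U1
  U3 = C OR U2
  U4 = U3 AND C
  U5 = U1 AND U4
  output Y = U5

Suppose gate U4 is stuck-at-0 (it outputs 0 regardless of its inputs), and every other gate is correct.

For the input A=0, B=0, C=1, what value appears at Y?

0

Propagate with U4 forced: U0=0, U1=1, U2=0, U3=1, U4=0 [stuck-at-0], U5=0.
So Y = 0. (Without the fault it would be 1.)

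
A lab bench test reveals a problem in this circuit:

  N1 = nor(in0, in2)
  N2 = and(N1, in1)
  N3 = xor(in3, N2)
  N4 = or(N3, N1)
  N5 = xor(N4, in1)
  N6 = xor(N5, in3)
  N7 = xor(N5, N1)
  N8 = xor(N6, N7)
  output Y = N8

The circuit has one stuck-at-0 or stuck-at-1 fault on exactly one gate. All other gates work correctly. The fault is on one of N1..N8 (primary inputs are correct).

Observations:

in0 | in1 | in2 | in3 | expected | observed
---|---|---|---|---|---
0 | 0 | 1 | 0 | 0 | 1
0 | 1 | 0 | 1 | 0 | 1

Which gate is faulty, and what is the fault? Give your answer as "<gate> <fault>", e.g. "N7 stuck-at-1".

Fault-free values for test 1 (in0=0, in1=0, in2=1, in3=0): N1=0, N2=0, N3=0, N4=0, N5=0, N6=0, N7=0, N8=0, giving Y=0. Observed 1.
Test 1: faults giving observed 1 are {N1 stuck-at-1, N6 stuck-at-1, N7 stuck-at-1, N8 stuck-at-1}.
Test 2 (in0=0, in1=1, in2=0, in3=1): fault-free N1=1, N2=1, N3=0, N4=1, N5=0, N6=1, N7=1, N8=0 → 0; observed 1. Eliminates N1 stuck-at-1, N6 stuck-at-1, N7 stuck-at-1.
Only N8 stuck-at-1 is consistent with every test.

N8 stuck-at-1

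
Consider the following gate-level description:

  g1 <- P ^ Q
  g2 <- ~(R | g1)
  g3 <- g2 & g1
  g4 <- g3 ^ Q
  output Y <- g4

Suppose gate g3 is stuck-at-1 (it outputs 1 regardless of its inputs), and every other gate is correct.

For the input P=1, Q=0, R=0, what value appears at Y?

Propagate with g3 forced: g1=1, g2=0, g3=1 [stuck-at-1], g4=1.
So Y = 1. (Without the fault it would be 0.)

1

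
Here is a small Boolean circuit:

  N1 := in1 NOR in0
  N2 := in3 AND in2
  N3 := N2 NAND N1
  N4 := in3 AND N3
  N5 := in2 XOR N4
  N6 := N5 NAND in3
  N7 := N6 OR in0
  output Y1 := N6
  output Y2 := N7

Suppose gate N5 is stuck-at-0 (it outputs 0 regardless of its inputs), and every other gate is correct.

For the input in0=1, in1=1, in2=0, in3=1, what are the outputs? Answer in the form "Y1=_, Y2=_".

Y1=1, Y2=1

Propagate with N5 forced: N1=0, N2=0, N3=1, N4=1, N5=0 [stuck-at-0], N6=1, N7=1.
So the outputs are Y1=1, Y2=1. (Without the fault they would be Y1=0, Y2=1.)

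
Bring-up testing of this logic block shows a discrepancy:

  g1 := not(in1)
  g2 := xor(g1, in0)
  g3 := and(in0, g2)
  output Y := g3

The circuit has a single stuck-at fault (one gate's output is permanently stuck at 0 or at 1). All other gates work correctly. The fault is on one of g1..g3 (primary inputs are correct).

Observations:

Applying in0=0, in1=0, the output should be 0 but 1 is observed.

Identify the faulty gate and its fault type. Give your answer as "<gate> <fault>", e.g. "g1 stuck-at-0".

Fault-free values for test 1 (in0=0, in1=0): g1=1, g2=1, g3=0, giving Y=0. Observed 1.
Test 1: faults giving observed 1 are {g3 stuck-at-1}.
Only g3 stuck-at-1 is consistent with every test.

g3 stuck-at-1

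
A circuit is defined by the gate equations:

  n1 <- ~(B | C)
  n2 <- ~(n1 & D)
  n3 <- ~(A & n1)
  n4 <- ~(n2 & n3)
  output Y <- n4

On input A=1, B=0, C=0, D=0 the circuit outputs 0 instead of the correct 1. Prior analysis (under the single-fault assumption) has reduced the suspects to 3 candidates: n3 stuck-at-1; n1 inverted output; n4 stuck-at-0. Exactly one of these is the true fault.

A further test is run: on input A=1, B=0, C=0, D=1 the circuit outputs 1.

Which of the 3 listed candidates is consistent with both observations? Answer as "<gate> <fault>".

n3 stuck-at-1

Evaluate each candidate on input A=1, B=0, C=0, D=1:
  n3 stuck-at-1: n1=1, n2=0, n3=1 [stuck-at-1], n4=1 → 1 — matches
  n1 inverted output: n1=0 [inverted output], n2=1, n3=1, n4=0 → 0 — eliminated
  n4 stuck-at-0: n1=1, n2=0, n3=0, n4=0 [stuck-at-0] → 0 — eliminated
Only n3 stuck-at-1 reproduces the observed 1.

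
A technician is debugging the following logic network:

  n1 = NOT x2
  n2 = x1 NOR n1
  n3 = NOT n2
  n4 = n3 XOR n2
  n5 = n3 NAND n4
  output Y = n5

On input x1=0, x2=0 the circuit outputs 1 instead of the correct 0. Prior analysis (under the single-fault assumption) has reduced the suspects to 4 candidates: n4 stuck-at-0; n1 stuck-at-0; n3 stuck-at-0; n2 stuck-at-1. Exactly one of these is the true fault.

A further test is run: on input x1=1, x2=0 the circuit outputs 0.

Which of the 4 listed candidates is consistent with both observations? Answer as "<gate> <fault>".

n1 stuck-at-0

Evaluate each candidate on input x1=1, x2=0:
  n4 stuck-at-0: n1=1, n2=0, n3=1, n4=0 [stuck-at-0], n5=1 → 1 — eliminated
  n1 stuck-at-0: n1=0 [stuck-at-0], n2=0, n3=1, n4=1, n5=0 → 0 — matches
  n3 stuck-at-0: n1=1, n2=0, n3=0 [stuck-at-0], n4=0, n5=1 → 1 — eliminated
  n2 stuck-at-1: n1=1, n2=1 [stuck-at-1], n3=0, n4=1, n5=1 → 1 — eliminated
Only n1 stuck-at-0 reproduces the observed 0.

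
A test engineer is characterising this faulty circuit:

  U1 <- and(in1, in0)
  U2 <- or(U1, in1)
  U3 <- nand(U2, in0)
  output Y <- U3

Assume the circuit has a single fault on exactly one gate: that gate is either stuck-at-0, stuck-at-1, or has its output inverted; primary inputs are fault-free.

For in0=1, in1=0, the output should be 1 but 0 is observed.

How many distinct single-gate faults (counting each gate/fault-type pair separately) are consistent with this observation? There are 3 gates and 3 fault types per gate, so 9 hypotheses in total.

6

Fault-free: U1=0, U2=0, U3=1 → 1. Observed 0.
  U1 stuck-at-0: output 1 ✗
  U1 stuck-at-1: output 0 ✓
  U1 inverted output: output 0 ✓
  U2 stuck-at-0: output 1 ✗
  U2 stuck-at-1: output 0 ✓
  U2 inverted output: output 0 ✓
  U3 stuck-at-0: output 0 ✓
  U3 stuck-at-1: output 1 ✗
  U3 inverted output: output 0 ✓
Consistent faults: {U1 stuck-at-1, U1 inverted output, U2 stuck-at-1, U2 inverted output, U3 stuck-at-0, U3 inverted output} — 6 in all.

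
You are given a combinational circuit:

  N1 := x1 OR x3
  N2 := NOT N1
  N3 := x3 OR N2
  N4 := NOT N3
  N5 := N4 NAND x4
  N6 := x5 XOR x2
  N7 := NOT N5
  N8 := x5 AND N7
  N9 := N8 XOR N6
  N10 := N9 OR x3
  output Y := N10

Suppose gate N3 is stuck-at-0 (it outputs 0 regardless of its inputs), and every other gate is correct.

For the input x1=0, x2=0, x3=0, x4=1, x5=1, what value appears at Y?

0

Propagate with N3 forced: N1=0, N2=1, N3=0 [stuck-at-0], N4=1, N5=0, N6=1, N7=1, N8=1, N9=0, N10=0.
So Y = 0. (Without the fault it would be 1.)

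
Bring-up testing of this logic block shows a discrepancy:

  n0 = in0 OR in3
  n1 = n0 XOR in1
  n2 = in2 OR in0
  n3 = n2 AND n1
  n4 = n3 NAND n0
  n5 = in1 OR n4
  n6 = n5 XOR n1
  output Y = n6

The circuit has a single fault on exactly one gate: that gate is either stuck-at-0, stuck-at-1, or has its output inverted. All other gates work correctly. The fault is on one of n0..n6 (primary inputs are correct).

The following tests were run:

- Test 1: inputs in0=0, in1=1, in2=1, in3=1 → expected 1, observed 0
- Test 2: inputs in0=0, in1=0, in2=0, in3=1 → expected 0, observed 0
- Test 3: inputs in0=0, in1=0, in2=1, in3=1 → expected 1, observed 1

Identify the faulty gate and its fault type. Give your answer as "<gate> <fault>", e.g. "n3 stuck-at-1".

n1 stuck-at-1

Fault-free values for test 1 (in0=0, in1=1, in2=1, in3=1): n0=1, n1=0, n2=1, n3=0, n4=1, n5=1, n6=1, giving Y=1. Observed 0.
Test 1: faults giving observed 0 are {n0 stuck-at-0, n0 inverted output, n1 stuck-at-1, n1 inverted output, n5 stuck-at-0, n5 inverted output, n6 stuck-at-0, n6 inverted output}.
Test 2 (in0=0, in1=0, in2=0, in3=1): fault-free n0=1, n1=1, n2=0, n3=0, n4=1, n5=1, n6=0 → 0; observed 0. Eliminates n0 stuck-at-0, n0 inverted output, n1 inverted output, n5 stuck-at-0, n5 inverted output, n6 inverted output.
Test 3 (in0=0, in1=0, in2=1, in3=1): fault-free n0=1, n1=1, n2=1, n3=1, n4=0, n5=0, n6=1 → 1; observed 1. Eliminates n6 stuck-at-0.
Only n1 stuck-at-1 is consistent with every test.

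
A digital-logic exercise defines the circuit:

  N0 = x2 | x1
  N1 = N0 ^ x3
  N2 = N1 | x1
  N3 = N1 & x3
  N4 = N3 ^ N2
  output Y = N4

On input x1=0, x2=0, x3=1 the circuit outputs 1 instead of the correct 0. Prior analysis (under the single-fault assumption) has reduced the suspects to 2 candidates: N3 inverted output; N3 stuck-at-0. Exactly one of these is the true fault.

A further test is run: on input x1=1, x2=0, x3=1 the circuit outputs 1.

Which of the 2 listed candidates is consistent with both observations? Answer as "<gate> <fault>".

N3 stuck-at-0

Evaluate each candidate on input x1=1, x2=0, x3=1:
  N3 inverted output: N0=1, N1=0, N2=1, N3=1 [inverted output], N4=0 → 0 — eliminated
  N3 stuck-at-0: N0=1, N1=0, N2=1, N3=0 [stuck-at-0], N4=1 → 1 — matches
Only N3 stuck-at-0 reproduces the observed 1.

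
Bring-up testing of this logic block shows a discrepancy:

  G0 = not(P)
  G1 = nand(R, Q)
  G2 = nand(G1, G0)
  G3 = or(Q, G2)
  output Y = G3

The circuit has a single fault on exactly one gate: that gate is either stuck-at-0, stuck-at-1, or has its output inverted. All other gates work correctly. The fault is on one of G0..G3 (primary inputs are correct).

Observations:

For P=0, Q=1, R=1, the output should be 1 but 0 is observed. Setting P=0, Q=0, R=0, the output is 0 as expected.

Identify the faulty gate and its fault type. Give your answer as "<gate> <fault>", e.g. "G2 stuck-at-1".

G3 stuck-at-0

Fault-free values for test 1 (P=0, Q=1, R=1): G0=1, G1=0, G2=1, G3=1, giving Y=1. Observed 0.
Test 1: faults giving observed 0 are {G3 stuck-at-0, G3 inverted output}.
Test 2 (P=0, Q=0, R=0): fault-free G0=1, G1=1, G2=0, G3=0 → 0; observed 0. Eliminates G3 inverted output.
Only G3 stuck-at-0 is consistent with every test.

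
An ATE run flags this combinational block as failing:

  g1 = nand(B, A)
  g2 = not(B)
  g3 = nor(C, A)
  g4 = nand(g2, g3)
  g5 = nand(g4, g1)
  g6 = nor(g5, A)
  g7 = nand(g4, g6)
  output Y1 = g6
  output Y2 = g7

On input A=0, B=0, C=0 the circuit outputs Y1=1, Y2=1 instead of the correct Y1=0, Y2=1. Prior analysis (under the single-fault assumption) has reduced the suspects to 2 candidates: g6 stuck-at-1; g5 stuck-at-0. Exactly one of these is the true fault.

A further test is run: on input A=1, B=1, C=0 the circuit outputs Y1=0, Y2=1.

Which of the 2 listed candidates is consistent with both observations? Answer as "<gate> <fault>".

g5 stuck-at-0

Evaluate each candidate on input A=1, B=1, C=0:
  g6 stuck-at-1: g1=0, g2=0, g3=0, g4=1, g5=1, g6=1 [stuck-at-1], g7=0 → Y1=1, Y2=0 — eliminated
  g5 stuck-at-0: g1=0, g2=0, g3=0, g4=1, g5=0 [stuck-at-0], g6=0, g7=1 → Y1=0, Y2=1 — matches
Only g5 stuck-at-0 reproduces the observed Y1=0, Y2=1.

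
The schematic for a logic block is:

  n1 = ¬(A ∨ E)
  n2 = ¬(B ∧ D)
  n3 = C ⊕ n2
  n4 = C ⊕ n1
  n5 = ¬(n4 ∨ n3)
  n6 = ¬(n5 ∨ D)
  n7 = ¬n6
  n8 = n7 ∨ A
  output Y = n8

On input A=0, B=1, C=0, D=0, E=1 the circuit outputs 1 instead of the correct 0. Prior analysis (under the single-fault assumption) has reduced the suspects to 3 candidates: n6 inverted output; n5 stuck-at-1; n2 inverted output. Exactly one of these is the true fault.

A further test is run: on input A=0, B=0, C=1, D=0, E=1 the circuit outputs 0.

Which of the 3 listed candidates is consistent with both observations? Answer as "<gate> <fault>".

n2 inverted output

Evaluate each candidate on input A=0, B=0, C=1, D=0, E=1:
  n6 inverted output: n1=0, n2=1, n3=0, n4=1, n5=0, n6=0 [inverted output], n7=1, n8=1 → 1 — eliminated
  n5 stuck-at-1: n1=0, n2=1, n3=0, n4=1, n5=1 [stuck-at-1], n6=0, n7=1, n8=1 → 1 — eliminated
  n2 inverted output: n1=0, n2=0 [inverted output], n3=1, n4=1, n5=0, n6=1, n7=0, n8=0 → 0 — matches
Only n2 inverted output reproduces the observed 0.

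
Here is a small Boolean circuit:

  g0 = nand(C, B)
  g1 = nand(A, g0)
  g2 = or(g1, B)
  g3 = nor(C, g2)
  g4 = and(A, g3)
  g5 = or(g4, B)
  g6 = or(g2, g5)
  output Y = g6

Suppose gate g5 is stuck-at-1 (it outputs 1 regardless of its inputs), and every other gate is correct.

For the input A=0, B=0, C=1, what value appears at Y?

1

Propagate with g5 forced: g0=1, g1=1, g2=1, g3=0, g4=0, g5=1 [stuck-at-1], g6=1.
So Y = 1. (Same as the fault-free value — the fault is masked on this input.)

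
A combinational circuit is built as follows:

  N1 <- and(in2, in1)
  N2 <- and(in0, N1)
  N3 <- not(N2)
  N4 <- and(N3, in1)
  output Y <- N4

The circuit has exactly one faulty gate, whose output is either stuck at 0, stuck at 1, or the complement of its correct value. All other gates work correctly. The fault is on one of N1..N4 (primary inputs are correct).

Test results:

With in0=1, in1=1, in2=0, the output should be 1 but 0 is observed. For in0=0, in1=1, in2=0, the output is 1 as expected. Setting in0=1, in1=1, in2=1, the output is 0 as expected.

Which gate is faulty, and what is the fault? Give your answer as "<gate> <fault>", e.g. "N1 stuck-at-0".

N1 stuck-at-1

Fault-free values for test 1 (in0=1, in1=1, in2=0): N1=0, N2=0, N3=1, N4=1, giving Y=1. Observed 0.
Test 1: faults giving observed 0 are {N1 stuck-at-1, N1 inverted output, N2 stuck-at-1, N2 inverted output, N3 stuck-at-0, N3 inverted output, N4 stuck-at-0, N4 inverted output}.
Test 2 (in0=0, in1=1, in2=0): fault-free N1=0, N2=0, N3=1, N4=1 → 1; observed 1. Eliminates N2 stuck-at-1, N2 inverted output, N3 stuck-at-0, N3 inverted output, N4 stuck-at-0, N4 inverted output.
Test 3 (in0=1, in1=1, in2=1): fault-free N1=1, N2=1, N3=0, N4=0 → 0; observed 0. Eliminates N1 inverted output.
Only N1 stuck-at-1 is consistent with every test.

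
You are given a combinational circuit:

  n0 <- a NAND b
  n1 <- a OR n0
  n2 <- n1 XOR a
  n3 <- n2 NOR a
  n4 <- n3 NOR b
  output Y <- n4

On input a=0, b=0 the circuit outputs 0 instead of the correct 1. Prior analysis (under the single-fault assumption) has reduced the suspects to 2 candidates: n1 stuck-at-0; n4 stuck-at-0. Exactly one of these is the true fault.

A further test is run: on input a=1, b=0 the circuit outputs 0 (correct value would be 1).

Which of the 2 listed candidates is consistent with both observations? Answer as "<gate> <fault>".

n4 stuck-at-0

Evaluate each candidate on input a=1, b=0:
  n1 stuck-at-0: n0=1, n1=0 [stuck-at-0], n2=1, n3=0, n4=1 → 1 — eliminated
  n4 stuck-at-0: n0=1, n1=1, n2=0, n3=0, n4=0 [stuck-at-0] → 0 — matches
Only n4 stuck-at-0 reproduces the observed 0.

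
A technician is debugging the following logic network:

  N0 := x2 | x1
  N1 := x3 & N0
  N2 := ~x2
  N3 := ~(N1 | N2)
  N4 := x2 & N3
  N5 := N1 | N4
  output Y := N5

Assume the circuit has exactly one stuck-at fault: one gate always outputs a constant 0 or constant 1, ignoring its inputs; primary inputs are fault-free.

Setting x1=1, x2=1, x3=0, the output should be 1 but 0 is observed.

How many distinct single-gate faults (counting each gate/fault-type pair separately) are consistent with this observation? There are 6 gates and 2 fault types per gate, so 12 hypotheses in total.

Fault-free: N0=1, N1=0, N2=0, N3=1, N4=1, N5=1 → 1. Observed 0.
  N0 stuck-at-0: output 1 ✗
  N0 stuck-at-1: output 1 ✗
  N1 stuck-at-0: output 1 ✗
  N1 stuck-at-1: output 1 ✗
  N2 stuck-at-0: output 1 ✗
  N2 stuck-at-1: output 0 ✓
  N3 stuck-at-0: output 0 ✓
  N3 stuck-at-1: output 1 ✗
  N4 stuck-at-0: output 0 ✓
  N4 stuck-at-1: output 1 ✗
  N5 stuck-at-0: output 0 ✓
  N5 stuck-at-1: output 1 ✗
Consistent faults: {N2 stuck-at-1, N3 stuck-at-0, N4 stuck-at-0, N5 stuck-at-0} — 4 in all.

4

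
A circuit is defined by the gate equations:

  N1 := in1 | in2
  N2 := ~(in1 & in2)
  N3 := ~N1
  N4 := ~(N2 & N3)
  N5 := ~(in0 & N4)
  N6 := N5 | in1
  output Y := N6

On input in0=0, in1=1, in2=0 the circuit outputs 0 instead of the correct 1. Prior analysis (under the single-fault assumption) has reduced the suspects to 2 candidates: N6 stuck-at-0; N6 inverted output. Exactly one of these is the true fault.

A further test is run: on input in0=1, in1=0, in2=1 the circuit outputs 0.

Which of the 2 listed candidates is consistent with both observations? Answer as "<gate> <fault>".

N6 stuck-at-0

Evaluate each candidate on input in0=1, in1=0, in2=1:
  N6 stuck-at-0: N1=1, N2=1, N3=0, N4=1, N5=0, N6=0 [stuck-at-0] → 0 — matches
  N6 inverted output: N1=1, N2=1, N3=0, N4=1, N5=0, N6=1 [inverted output] → 1 — eliminated
Only N6 stuck-at-0 reproduces the observed 0.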